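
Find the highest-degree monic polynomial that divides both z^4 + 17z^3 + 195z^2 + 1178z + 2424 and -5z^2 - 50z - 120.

z^2 + 10z + 24

Apply the Euclidean algorithm:
  z^4 + 17z^3 + 195z^2 + 1178z + 2424 = (-(1/5)z^2 - (7/5)z - 101/5)(-5z^2 - 50z - 120) + (0)
Last nonzero remainder: -5z^2 - 50z - 120. Dividing through by -5 gives the monic gcd z^2 + 10z + 24.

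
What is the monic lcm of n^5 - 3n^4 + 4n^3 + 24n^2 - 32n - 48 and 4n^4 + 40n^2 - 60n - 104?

n^7 - 2n^6 + 14n^5 - 11n^4 + 44n^3 + 232n^2 - 464n - 624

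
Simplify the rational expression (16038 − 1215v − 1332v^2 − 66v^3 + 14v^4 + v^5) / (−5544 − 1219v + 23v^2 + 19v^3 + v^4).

By polynomial division,
  v^5 + 14v^4 − 66v^3 − 1332v^2 − 1215v + 16038 = (v − 5)(v^4 + 19v^3 + 23v^2 − 1219v − 5544) + (6v^3 + 2v^2 − 1766v − 11682)
  v^4 + 19v^3 + 23v^2 − 1219v − 5544 = ((1/6)v + 28/9)(6v^3 + 2v^2 − 1766v − 11682) + ((2800/9)v^2 + (56000/9)v + 30800)
  6v^3 + 2v^2 − 1766v − 11682 = ((27/1400)v − 531/1400)((2800/9)v^2 + (56000/9)v + 30800) + (0)
Last nonzero remainder: (2800/9)v^2 + (56000/9)v + 30800. Dividing through by 2800/9 gives the monic gcd v^2 + 20v + 99.
Cancel v^2 + 20v + 99 from numerator and denominator to get the reduced form.

(162 − 45v − 6v^2 + v^3)/(−56 − v + v^2)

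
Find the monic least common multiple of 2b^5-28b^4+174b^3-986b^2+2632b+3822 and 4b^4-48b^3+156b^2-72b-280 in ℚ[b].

b^7-20b^6+181b^5-1155b^4+5144b^3-10915b^2+1694b+19110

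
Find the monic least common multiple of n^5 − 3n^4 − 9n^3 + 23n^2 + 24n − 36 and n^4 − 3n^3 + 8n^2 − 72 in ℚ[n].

n^7 − 5n^6 + 9n^5 + 5n^4 − 130n^3 + 192n^2 + 360n − 432

Repeated division with remainder:
  n^5 − 3n^4 − 9n^3 + 23n^2 + 24n − 36 = (n)(n^4 − 3n^3 + 8n^2 − 72) + (−17n^3 + 23n^2 + 96n − 36)
  n^4 − 3n^3 + 8n^2 − 72 = (−(1/17)n + 28/289)(−17n^3 + 23n^2 + 96n − 36) + ((3300/289)n^2 − (3300/289)n − 19800/289)
  −17n^3 + 23n^2 + 96n − 36 = (−(4913/3300)n + 289/550)((3300/289)n^2 − (3300/289)n − 19800/289) + (0)
Last nonzero remainder: (3300/289)n^2 − (3300/289)n − 19800/289. Dividing through by 3300/289 gives the monic gcd n^2 − n − 6.
Then lcm(f, g) = f·g / gcd(f, g); expanding and making the result monic gives the answer.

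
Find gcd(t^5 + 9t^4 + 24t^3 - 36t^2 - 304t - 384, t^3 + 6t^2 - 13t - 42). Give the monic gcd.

Apply the Euclidean algorithm:
  t^5 + 9t^4 + 24t^3 - 36t^2 - 304t - 384 = (t^2 + 3t + 19)(t^3 + 6t^2 - 13t - 42) + (-69t^2 + 69t + 414)
  t^3 + 6t^2 - 13t - 42 = (-(1/69)t - 7/69)(-69t^2 + 69t + 414) + (0)
Last nonzero remainder: -69t^2 + 69t + 414. Dividing through by -69 gives the monic gcd t^2 - t - 6.

t^2 - t - 6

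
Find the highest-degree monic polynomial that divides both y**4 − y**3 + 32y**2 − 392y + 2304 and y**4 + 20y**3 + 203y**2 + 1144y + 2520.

y**2 + 8y + 72

Euclidean algorithm in ℚ[y]:
  y**4 − y**3 + 32y**2 − 392y + 2304 = (y**4 + 20y**3 + 203y**2 + 1144y + 2520) + (−21y**3 − 171y**2 − 1536y − 216)
  y**4 + 20y**3 + 203y**2 + 1144y + 2520 = (−(1/21)y − 83/147)(−21y**3 − 171y**2 − 1536y − 216) + ((1632/49)y**2 + (13056/49)y + 117504/49)
  −21y**3 − 171y**2 − 1536y − 216 = (−(343/544)y − 49/544)((1632/49)y**2 + (13056/49)y + 117504/49) + (0)
Last nonzero remainder: (1632/49)y**2 + (13056/49)y + 117504/49. Dividing through by 1632/49 gives the monic gcd y**2 + 8y + 72.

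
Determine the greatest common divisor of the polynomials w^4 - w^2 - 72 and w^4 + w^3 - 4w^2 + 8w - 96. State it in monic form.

w^3 - 3w^2 + 8w - 24

Repeated division with remainder:
  w^4 - w^2 - 72 = (w^4 + w^3 - 4w^2 + 8w - 96) + (-w^3 + 3w^2 - 8w + 24)
  w^4 + w^3 - 4w^2 + 8w - 96 = (-w - 4)(-w^3 + 3w^2 - 8w + 24) + (0)
Last nonzero remainder: -w^3 + 3w^2 - 8w + 24. Dividing through by -1 gives the monic gcd w^3 - 3w^2 + 8w - 24.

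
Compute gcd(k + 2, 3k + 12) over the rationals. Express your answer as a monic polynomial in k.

By polynomial division,
  k + 2 = (1/3)(3k + 12) + (-2)
  3k + 12 = (-(3/2)k - 6)(-2) + (0)
The last nonzero remainder is the constant -2, so the polynomials are coprime and gcd = 1.

1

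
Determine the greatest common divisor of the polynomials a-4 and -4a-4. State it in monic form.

1

Repeated division with remainder:
  a-4 = (-1/4)(-4a-4) + (-5)
  -4a-4 = ((4/5)a+4/5)(-5) + (0)
The last nonzero remainder is the constant -5, so the polynomials are coprime and gcd = 1.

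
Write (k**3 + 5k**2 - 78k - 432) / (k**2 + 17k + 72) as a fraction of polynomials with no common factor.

Apply the Euclidean algorithm:
  k**3 + 5k**2 - 78k - 432 = (k - 12)(k**2 + 17k + 72) + (54k + 432)
  k**2 + 17k + 72 = ((1/54)k + 1/6)(54k + 432) + (0)
Last nonzero remainder: 54k + 432. Dividing through by 54 gives the monic gcd k + 8.
Cancel k + 8 from numerator and denominator to get the reduced form.

(k**2 - 3k - 54)/(k + 9)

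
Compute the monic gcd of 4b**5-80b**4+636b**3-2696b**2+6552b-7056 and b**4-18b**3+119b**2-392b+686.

b**3-11b**2+42b-98

Apply the Euclidean algorithm:
  4b**5-80b**4+636b**3-2696b**2+6552b-7056 = (4b-8)(b**4-18b**3+119b**2-392b+686) + (16b**3-176b**2+672b-1568)
  b**4-18b**3+119b**2-392b+686 = ((1/16)b-7/16)(16b**3-176b**2+672b-1568) + (0)
Last nonzero remainder: 16b**3-176b**2+672b-1568. Dividing through by 16 gives the monic gcd b**3-11b**2+42b-98.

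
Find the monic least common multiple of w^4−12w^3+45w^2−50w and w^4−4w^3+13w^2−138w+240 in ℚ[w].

Euclidean algorithm in ℚ[w]:
  w^4−12w^3+45w^2−50w = (w^4−4w^3+13w^2−138w+240) + (−8w^3+32w^2+88w−240)
  w^4−4w^3+13w^2−138w+240 = (−(1/8)w)(−8w^3+32w^2+88w−240) + (24w^2−168w+240)
  −8w^3+32w^2+88w−240 = (−(1/3)w−1)(24w^2−168w+240) + (0)
Last nonzero remainder: 24w^2−168w+240. Dividing through by 24 gives the monic gcd w^2−7w+10.
Then lcm(f, g) = f·g / gcd(f, g); expanding and making the result monic gives the answer.

w^6−9w^5+33w^4−203w^3+930w^2−1200w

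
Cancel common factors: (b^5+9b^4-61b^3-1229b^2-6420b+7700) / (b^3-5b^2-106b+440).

(b^3+10b^2+59b-70)/(b-4)

Repeated division with remainder:
  b^5+9b^4-61b^3-1229b^2-6420b+7700 = (b^2+14b+115)(b^3-5b^2-106b+440) + (390b^2-390b-42900)
  b^3-5b^2-106b+440 = ((1/390)b-2/195)(390b^2-390b-42900) + (0)
Last nonzero remainder: 390b^2-390b-42900. Dividing through by 390 gives the monic gcd b^2-b-110.
Cancel b^2-b-110 from numerator and denominator to get the reduced form.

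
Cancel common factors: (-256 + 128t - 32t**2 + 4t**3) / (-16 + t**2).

Euclidean algorithm in ℚ[t]:
  4t**3 - 32t**2 + 128t - 256 = (4t - 32)(t**2 - 16) + (192t - 768)
  t**2 - 16 = ((1/192)t + 1/48)(192t - 768) + (0)
Last nonzero remainder: 192t - 768. Dividing through by 192 gives the monic gcd t - 4.
Cancel t - 4 from numerator and denominator to get the reduced form.

(64 - 16t + 4t**2)/(4 + t)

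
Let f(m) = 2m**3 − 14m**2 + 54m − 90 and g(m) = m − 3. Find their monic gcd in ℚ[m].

m − 3

Euclidean algorithm in ℚ[m]:
  2m**3 − 14m**2 + 54m − 90 = (2m**2 − 8m + 30)(m − 3) + (0)
The last nonzero remainder m − 3 is already monic.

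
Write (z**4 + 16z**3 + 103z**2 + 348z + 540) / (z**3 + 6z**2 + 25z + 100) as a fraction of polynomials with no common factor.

Euclidean algorithm in ℚ[z]:
  z**4 + 16z**3 + 103z**2 + 348z + 540 = (z + 10)(z**3 + 6z**2 + 25z + 100) + (18z**2 - 2z - 460)
  z**3 + 6z**2 + 25z + 100 = ((1/18)z + 55/162)(18z**2 - 2z - 460) + ((4150/81)z + 20750/81)
  18z**2 - 2z - 460 = ((729/2075)z - 3726/2075)((4150/81)z + 20750/81) + (0)
Last nonzero remainder: (4150/81)z + 20750/81. Dividing through by 4150/81 gives the monic gcd z + 5.
Cancel z + 5 from numerator and denominator to get the reduced form.

(z**3 + 11z**2 + 48z + 108)/(z**2 + z + 20)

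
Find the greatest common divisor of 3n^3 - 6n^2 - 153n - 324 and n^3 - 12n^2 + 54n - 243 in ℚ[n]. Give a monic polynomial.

n - 9

Apply the Euclidean algorithm:
  3n^3 - 6n^2 - 153n - 324 = (3)(n^3 - 12n^2 + 54n - 243) + (30n^2 - 315n + 405)
  n^3 - 12n^2 + 54n - 243 = ((1/30)n - 1/20)(30n^2 - 315n + 405) + ((99/4)n - 891/4)
  30n^2 - 315n + 405 = ((40/33)n - 20/11)((99/4)n - 891/4) + (0)
Last nonzero remainder: (99/4)n - 891/4. Dividing through by 99/4 gives the monic gcd n - 9.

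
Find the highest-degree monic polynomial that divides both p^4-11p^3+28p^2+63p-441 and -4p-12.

p+3

Euclidean algorithm in ℚ[p]:
  p^4-11p^3+28p^2+63p-441 = (-(1/4)p^3+(7/2)p^2-(35/2)p+147/4)(-4p-12) + (0)
Last nonzero remainder: -4p-12. Dividing through by -4 gives the monic gcd p+3.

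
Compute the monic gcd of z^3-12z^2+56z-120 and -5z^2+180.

z-6

By polynomial division,
  z^3-12z^2+56z-120 = (-(1/5)z+12/5)(-5z^2+180) + (92z-552)
  -5z^2+180 = (-(5/92)z-15/46)(92z-552) + (0)
Last nonzero remainder: 92z-552. Dividing through by 92 gives the monic gcd z-6.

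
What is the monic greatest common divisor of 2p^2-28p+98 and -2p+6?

By polynomial division,
  2p^2-28p+98 = (-p+11)(-2p+6) + (32)
  -2p+6 = (-(1/16)p+3/16)(32) + (0)
The last nonzero remainder is the constant 32, so the polynomials are coprime and gcd = 1.

1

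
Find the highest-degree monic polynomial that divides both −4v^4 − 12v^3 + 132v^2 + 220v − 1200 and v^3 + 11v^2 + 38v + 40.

v + 5

Apply the Euclidean algorithm:
  −4v^4 − 12v^3 + 132v^2 + 220v − 1200 = (−4v + 32)(v^3 + 11v^2 + 38v + 40) + (−68v^2 − 836v − 2480)
  v^3 + 11v^2 + 38v + 40 = (−(1/68)v + 11/578)(−68v^2 − 836v − 2480) + ((5040/289)v + 25200/289)
  −68v^2 − 836v − 2480 = (−(4913/1260)v − 8959/315)((5040/289)v + 25200/289) + (0)
Last nonzero remainder: (5040/289)v + 25200/289. Dividing through by 5040/289 gives the monic gcd v + 5.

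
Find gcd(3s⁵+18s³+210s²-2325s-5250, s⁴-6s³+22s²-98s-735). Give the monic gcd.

Euclidean algorithm in ℚ[s]:
  3s⁵+18s³+210s²-2325s-5250 = (3s+18)(s⁴-6s³+22s²-98s-735) + (60s³+108s²+1644s+7980)
  s⁴-6s³+22s²-98s-735 = ((1/60)s-13/100)(60s³+108s²+1644s+7980) + ((216/25)s²-(432/25)s+1512/5)
  60s³+108s²+1644s+7980 = ((125/18)s+475/18)((216/25)s²-(432/25)s+1512/5) + (0)
Last nonzero remainder: (216/25)s²-(432/25)s+1512/5. Dividing through by 216/25 gives the monic gcd s²-2s+35.

s²-2s+35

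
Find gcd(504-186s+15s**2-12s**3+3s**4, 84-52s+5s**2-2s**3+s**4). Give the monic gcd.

Apply the Euclidean algorithm:
  3s**4-12s**3+15s**2-186s+504 = (3)(s**4-2s**3+5s**2-52s+84) + (-6s**3-30s+252)
  s**4-2s**3+5s**2-52s+84 = (-(1/6)s+1/3)(-6s**3-30s+252) + (0)
Last nonzero remainder: -6s**3-30s+252. Dividing through by -6 gives the monic gcd s**3+5s-42.

-42+5s+s**3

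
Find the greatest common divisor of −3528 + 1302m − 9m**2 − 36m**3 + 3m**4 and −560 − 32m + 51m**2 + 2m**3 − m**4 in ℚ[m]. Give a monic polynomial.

28 − 11m + m**2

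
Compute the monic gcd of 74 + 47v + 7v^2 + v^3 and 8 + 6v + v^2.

By polynomial division,
  v^3 + 7v^2 + 47v + 74 = (v + 1)(v^2 + 6v + 8) + (33v + 66)
  v^2 + 6v + 8 = ((1/33)v + 4/33)(33v + 66) + (0)
Last nonzero remainder: 33v + 66. Dividing through by 33 gives the monic gcd v + 2.

2 + v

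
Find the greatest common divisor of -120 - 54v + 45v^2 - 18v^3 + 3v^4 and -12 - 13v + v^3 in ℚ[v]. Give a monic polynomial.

By polynomial division,
  3v^4 - 18v^3 + 45v^2 - 54v - 120 = (3v - 18)(v^3 - 13v - 12) + (84v^2 - 252v - 336)
  v^3 - 13v - 12 = ((1/84)v + 1/28)(84v^2 - 252v - 336) + (0)
Last nonzero remainder: 84v^2 - 252v - 336. Dividing through by 84 gives the monic gcd v^2 - 3v - 4.

-4 - 3v + v^2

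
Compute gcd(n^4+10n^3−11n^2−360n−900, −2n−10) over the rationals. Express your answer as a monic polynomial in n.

n+5

Repeated division with remainder:
  n^4+10n^3−11n^2−360n−900 = (−(1/2)n^3−(5/2)n^2+18n+90)(−2n−10) + (0)
Last nonzero remainder: −2n−10. Dividing through by −2 gives the monic gcd n+5.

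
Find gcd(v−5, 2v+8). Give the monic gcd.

1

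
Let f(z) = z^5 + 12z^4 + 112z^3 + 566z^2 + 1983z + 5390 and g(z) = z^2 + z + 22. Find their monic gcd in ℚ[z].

z^2 + z + 22

Euclidean algorithm in ℚ[z]:
  z^5 + 12z^4 + 112z^3 + 566z^2 + 1983z + 5390 = (z^3 + 11z^2 + 79z + 245)(z^2 + z + 22) + (0)
The last nonzero remainder z^2 + z + 22 is already monic.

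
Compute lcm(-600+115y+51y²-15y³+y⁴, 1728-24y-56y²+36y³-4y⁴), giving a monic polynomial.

-10800+4470y-142y²-359y³+129y⁴-19y⁵+y⁶

By polynomial division,
  y⁴-15y³+51y²+115y-600 = (-1/4)(-4y⁴+36y³-56y²-24y+1728) + (-6y³+37y²+109y-168)
  -4y⁴+36y³-56y²-24y+1728 = ((2/3)y-17/9)(-6y³+37y²+109y-168) + (-(529/9)y²+(2645/9)y+4232/3)
  -6y³+37y²+109y-168 = ((54/529)y-63/529)(-(529/9)y²+(2645/9)y+4232/3) + (0)
Last nonzero remainder: -(529/9)y²+(2645/9)y+4232/3. Dividing through by -529/9 gives the monic gcd y²-5y-24.
Then lcm(f, g) = f·g / gcd(f, g); expanding and making the result monic gives the answer.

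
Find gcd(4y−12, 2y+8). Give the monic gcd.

By polynomial division,
  4y−12 = (2)(2y+8) + (−28)
  2y+8 = (−(1/14)y−2/7)(−28) + (0)
The last nonzero remainder is the constant −28, so the polynomials are coprime and gcd = 1.

1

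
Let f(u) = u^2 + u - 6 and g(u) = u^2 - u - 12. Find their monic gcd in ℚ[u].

u + 3

By polynomial division,
  u^2 + u - 6 = (u^2 - u - 12) + (2u + 6)
  u^2 - u - 12 = ((1/2)u - 2)(2u + 6) + (0)
Last nonzero remainder: 2u + 6. Dividing through by 2 gives the monic gcd u + 3.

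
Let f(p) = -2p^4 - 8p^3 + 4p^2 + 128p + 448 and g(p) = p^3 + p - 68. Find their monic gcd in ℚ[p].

Repeated division with remainder:
  -2p^4 - 8p^3 + 4p^2 + 128p + 448 = (-2p - 8)(p^3 + p - 68) + (6p^2 - 96)
  p^3 + p - 68 = ((1/6)p)(6p^2 - 96) + (17p - 68)
  6p^2 - 96 = ((6/17)p + 24/17)(17p - 68) + (0)
Last nonzero remainder: 17p - 68. Dividing through by 17 gives the monic gcd p - 4.

p - 4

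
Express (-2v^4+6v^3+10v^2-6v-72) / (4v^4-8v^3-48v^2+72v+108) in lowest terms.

Repeated division with remainder:
  -2v^4+6v^3+10v^2-6v-72 = (-1/2)(4v^4-8v^3-48v^2+72v+108) + (2v^3-14v^2+30v-18)
  4v^4-8v^3-48v^2+72v+108 = (2v+10)(2v^3-14v^2+30v-18) + (32v^2-192v+288)
  2v^3-14v^2+30v-18 = ((1/16)v-1/16)(32v^2-192v+288) + (0)
Last nonzero remainder: 32v^2-192v+288. Dividing through by 32 gives the monic gcd v^2-6v+9.
Cancel v^2-6v+9 from numerator and denominator to get the reduced form.

(-v^2-3v-4)/(2v^2+8v+6)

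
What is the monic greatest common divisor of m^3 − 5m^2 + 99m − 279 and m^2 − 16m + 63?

1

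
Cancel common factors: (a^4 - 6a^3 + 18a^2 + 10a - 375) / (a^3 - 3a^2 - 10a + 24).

Apply the Euclidean algorithm:
  a^4 - 6a^3 + 18a^2 + 10a - 375 = (a - 3)(a^3 - 3a^2 - 10a + 24) + (19a^2 - 44a - 303)
  a^3 - 3a^2 - 10a + 24 = ((1/19)a - 13/361)(19a^2 - 44a - 303) + ((1575/361)a + 4725/361)
  19a^2 - 44a - 303 = ((6859/1575)a - 36461/1575)((1575/361)a + 4725/361) + (0)
Last nonzero remainder: (1575/361)a + 4725/361. Dividing through by 1575/361 gives the monic gcd a + 3.
Cancel a + 3 from numerator and denominator to get the reduced form.

(a^3 - 9a^2 + 45a - 125)/(a^2 - 6a + 8)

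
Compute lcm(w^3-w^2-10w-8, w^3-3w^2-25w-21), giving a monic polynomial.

w^5-5w^4-27w^3+53w^2+242w+168

Apply the Euclidean algorithm:
  w^3-w^2-10w-8 = (w^3-3w^2-25w-21) + (2w^2+15w+13)
  w^3-3w^2-25w-21 = ((1/2)w-21/4)(2w^2+15w+13) + ((189/4)w+189/4)
  2w^2+15w+13 = ((8/189)w+52/189)((189/4)w+189/4) + (0)
Last nonzero remainder: (189/4)w+189/4. Dividing through by 189/4 gives the monic gcd w+1.
Then lcm(f, g) = f·g / gcd(f, g); expanding and making the result monic gives the answer.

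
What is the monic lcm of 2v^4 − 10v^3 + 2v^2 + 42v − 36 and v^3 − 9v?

v^6 − 2v^5 − 14v^4 + 24v^3 + 45v^2 − 54v

By polynomial division,
  2v^4 − 10v^3 + 2v^2 + 42v − 36 = (2v − 10)(v^3 − 9v) + (20v^2 − 48v − 36)
  v^3 − 9v = ((1/20)v + 3/25)(20v^2 − 48v − 36) + (−(36/25)v + 108/25)
  20v^2 − 48v − 36 = (−(125/9)v − 25/3)(−(36/25)v + 108/25) + (0)
Last nonzero remainder: −(36/25)v + 108/25. Dividing through by −36/25 gives the monic gcd v − 3.
Then lcm(f, g) = f·g / gcd(f, g); expanding and making the result monic gives the answer.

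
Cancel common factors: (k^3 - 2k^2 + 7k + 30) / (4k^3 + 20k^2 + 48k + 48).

(k^2 - 4k + 15)/(4k^2 + 12k + 24)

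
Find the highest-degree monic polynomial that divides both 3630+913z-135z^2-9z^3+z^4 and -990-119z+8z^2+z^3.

-110-z+z^2

By polynomial division,
  z^4-9z^3-135z^2+913z+3630 = (z-17)(z^3+8z^2-119z-990) + (120z^2-120z-13200)
  z^3+8z^2-119z-990 = ((1/120)z+3/40)(120z^2-120z-13200) + (0)
Last nonzero remainder: 120z^2-120z-13200. Dividing through by 120 gives the monic gcd z^2-z-110.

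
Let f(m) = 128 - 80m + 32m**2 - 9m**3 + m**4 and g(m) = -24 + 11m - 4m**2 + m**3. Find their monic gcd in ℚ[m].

8 - m + m**2

Euclidean algorithm in ℚ[m]:
  m**4 - 9m**3 + 32m**2 - 80m + 128 = (m - 5)(m**3 - 4m**2 + 11m - 24) + (m**2 - m + 8)
  m**3 - 4m**2 + 11m - 24 = (m - 3)(m**2 - m + 8) + (0)
The last nonzero remainder m**2 - m + 8 is already monic.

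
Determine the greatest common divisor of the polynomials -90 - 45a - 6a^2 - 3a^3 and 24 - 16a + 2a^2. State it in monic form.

1

Repeated division with remainder:
  -3a^3 - 6a^2 - 45a - 90 = (-(3/2)a - 15)(2a^2 - 16a + 24) + (-249a + 270)
  2a^2 - 16a + 24 = (-(2/249)a + 1148/20667)(-249a + 270) + (62016/6889)
  -249a + 270 = (-(571787/20672)a + 310005/10336)(62016/6889) + (0)
The last nonzero remainder is the constant 62016/6889, so the polynomials are coprime and gcd = 1.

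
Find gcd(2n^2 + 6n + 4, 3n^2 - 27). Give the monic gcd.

Euclidean algorithm in ℚ[n]:
  2n^2 + 6n + 4 = (2/3)(3n^2 - 27) + (6n + 22)
  3n^2 - 27 = ((1/2)n - 11/6)(6n + 22) + (40/3)
  6n + 22 = ((9/20)n + 33/20)(40/3) + (0)
The last nonzero remainder is the constant 40/3, so the polynomials are coprime and gcd = 1.

1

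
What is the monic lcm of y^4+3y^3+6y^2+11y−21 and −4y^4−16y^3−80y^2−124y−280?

y^6+6y^5+25y^4+59y^3+72y^2+47y−210

Euclidean algorithm in ℚ[y]:
  y^4+3y^3+6y^2+11y−21 = (−1/4)(−4y^4−16y^3−80y^2−124y−280) + (−y^3−14y^2−20y−91)
  −4y^4−16y^3−80y^2−124y−280 = (4y−40)(−y^3−14y^2−20y−91) + (−560y^2−560y−3920)
  −y^3−14y^2−20y−91 = ((1/560)y+13/560)(−560y^2−560y−3920) + (0)
Last nonzero remainder: −560y^2−560y−3920. Dividing through by −560 gives the monic gcd y^2+y+7.
Then lcm(f, g) = f·g / gcd(f, g); expanding and making the result monic gives the answer.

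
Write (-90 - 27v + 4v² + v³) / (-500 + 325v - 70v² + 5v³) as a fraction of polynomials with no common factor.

Euclidean algorithm in ℚ[v]:
  v³ + 4v² - 27v - 90 = (1/5)(5v³ - 70v² + 325v - 500) + (18v² - 92v + 10)
  5v³ - 70v² + 325v - 500 = ((5/18)v - 200/81)(18v² - 92v + 10) + ((7700/81)v - 38500/81)
  18v² - 92v + 10 = ((729/3850)v - 81/3850)((7700/81)v - 38500/81) + (0)
Last nonzero remainder: (7700/81)v - 38500/81. Dividing through by 7700/81 gives the monic gcd v - 5.
Cancel v - 5 from numerator and denominator to get the reduced form.

(18 + 9v + v²)/(100 - 45v + 5v²)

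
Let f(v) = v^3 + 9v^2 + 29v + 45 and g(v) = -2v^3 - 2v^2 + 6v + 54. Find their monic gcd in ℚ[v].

v^2 + 4v + 9

Repeated division with remainder:
  v^3 + 9v^2 + 29v + 45 = (-1/2)(-2v^3 - 2v^2 + 6v + 54) + (8v^2 + 32v + 72)
  -2v^3 - 2v^2 + 6v + 54 = (-(1/4)v + 3/4)(8v^2 + 32v + 72) + (0)
Last nonzero remainder: 8v^2 + 32v + 72. Dividing through by 8 gives the monic gcd v^2 + 4v + 9.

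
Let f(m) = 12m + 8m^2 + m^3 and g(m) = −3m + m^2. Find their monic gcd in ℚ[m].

Euclidean algorithm in ℚ[m]:
  m^3 + 8m^2 + 12m = (m + 11)(m^2 − 3m) + (45m)
  m^2 − 3m = ((1/45)m − 1/15)(45m) + (0)
Last nonzero remainder: 45m. Dividing through by 45 gives the monic gcd m.

m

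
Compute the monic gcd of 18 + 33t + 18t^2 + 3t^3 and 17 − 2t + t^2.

Euclidean algorithm in ℚ[t]:
  3t^3 + 18t^2 + 33t + 18 = (3t + 24)(t^2 − 2t + 17) + (30t − 390)
  t^2 − 2t + 17 = ((1/30)t + 11/30)(30t − 390) + (160)
  30t − 390 = ((3/16)t − 39/16)(160) + (0)
The last nonzero remainder is the constant 160, so the polynomials are coprime and gcd = 1.

1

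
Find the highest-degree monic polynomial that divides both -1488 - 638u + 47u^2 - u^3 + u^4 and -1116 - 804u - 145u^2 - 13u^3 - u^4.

186 + 103u + 7u^2 + u^3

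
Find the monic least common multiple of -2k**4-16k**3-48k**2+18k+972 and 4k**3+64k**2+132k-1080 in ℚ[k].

k**6+27k**5+266k**4+1167k**3+1503k**2-10044k-43740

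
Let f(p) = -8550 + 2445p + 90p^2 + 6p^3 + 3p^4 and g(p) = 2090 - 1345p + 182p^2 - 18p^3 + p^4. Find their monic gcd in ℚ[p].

95 - 5p + p^2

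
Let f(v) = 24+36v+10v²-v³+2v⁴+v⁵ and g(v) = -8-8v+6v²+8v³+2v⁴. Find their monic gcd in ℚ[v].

4+8v+5v²+v³

Euclidean algorithm in ℚ[v]:
  v⁵+2v⁴-v³+10v²+36v+24 = ((1/2)v-1)(2v⁴+8v³+6v²-8v-8) + (4v³+20v²+32v+16)
  2v⁴+8v³+6v²-8v-8 = ((1/2)v-1/2)(4v³+20v²+32v+16) + (0)
Last nonzero remainder: 4v³+20v²+32v+16. Dividing through by 4 gives the monic gcd v³+5v²+8v+4.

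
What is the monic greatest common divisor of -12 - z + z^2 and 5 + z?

Euclidean algorithm in ℚ[z]:
  z^2 - z - 12 = (z - 6)(z + 5) + (18)
  z + 5 = ((1/18)z + 5/18)(18) + (0)
The last nonzero remainder is the constant 18, so the polynomials are coprime and gcd = 1.

1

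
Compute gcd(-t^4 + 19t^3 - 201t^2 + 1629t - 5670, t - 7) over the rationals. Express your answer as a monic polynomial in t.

Apply the Euclidean algorithm:
  -t^4 + 19t^3 - 201t^2 + 1629t - 5670 = (-t^3 + 12t^2 - 117t + 810)(t - 7) + (0)
The last nonzero remainder t - 7 is already monic.

t - 7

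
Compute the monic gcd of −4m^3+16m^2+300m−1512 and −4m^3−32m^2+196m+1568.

m−7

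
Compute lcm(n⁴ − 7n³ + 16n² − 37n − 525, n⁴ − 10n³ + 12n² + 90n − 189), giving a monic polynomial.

n⁶ − 13n⁵ + 67n⁴ − 196n³ − 159n² + 2817n − 4725

Repeated division with remainder:
  n⁴ − 7n³ + 16n² − 37n − 525 = (n⁴ − 10n³ + 12n² + 90n − 189) + (3n³ + 4n² − 127n − 336)
  n⁴ − 10n³ + 12n² + 90n − 189 = ((1/3)n − 34/9)(3n³ + 4n² − 127n − 336) + ((625/9)n² − (2500/9)n − 4375/3)
  3n³ + 4n² − 127n − 336 = ((27/625)n + 144/625)((625/9)n² − (2500/9)n − 4375/3) + (0)
Last nonzero remainder: (625/9)n² − (2500/9)n − 4375/3. Dividing through by 625/9 gives the monic gcd n² − 4n − 21.
Then lcm(f, g) = f·g / gcd(f, g); expanding and making the result monic gives the answer.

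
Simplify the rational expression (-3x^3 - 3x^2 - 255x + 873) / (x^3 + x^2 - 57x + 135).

(-3x^2 - 12x - 291)/(x^2 + 4x - 45)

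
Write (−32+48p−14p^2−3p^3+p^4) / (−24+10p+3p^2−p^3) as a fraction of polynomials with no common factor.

Apply the Euclidean algorithm:
  p^4−3p^3−14p^2+48p−32 = (−p)(−p^3+3p^2+10p−24) + (−4p^2+24p−32)
  −p^3+3p^2+10p−24 = ((1/4)p+3/4)(−4p^2+24p−32) + (0)
Last nonzero remainder: −4p^2+24p−32. Dividing through by −4 gives the monic gcd p^2−6p+8.
Cancel p^2−6p+8 from numerator and denominator to get the reduced form.

(4−3p−p^2)/(3+p)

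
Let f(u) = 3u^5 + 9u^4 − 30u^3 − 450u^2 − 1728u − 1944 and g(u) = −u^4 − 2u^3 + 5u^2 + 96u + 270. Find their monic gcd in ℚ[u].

Apply the Euclidean algorithm:
  3u^5 + 9u^4 − 30u^3 − 450u^2 − 1728u − 1944 = (−3u − 3)(−u^4 − 2u^3 + 5u^2 + 96u + 270) + (−21u^3 − 147u^2 − 630u − 1134)
  −u^4 − 2u^3 + 5u^2 + 96u + 270 = ((1/21)u − 5/21)(−21u^3 − 147u^2 − 630u − 1134) + (0)
Last nonzero remainder: −21u^3 − 147u^2 − 630u − 1134. Dividing through by −21 gives the monic gcd u^3 + 7u^2 + 30u + 54.

u^3 + 7u^2 + 30u + 54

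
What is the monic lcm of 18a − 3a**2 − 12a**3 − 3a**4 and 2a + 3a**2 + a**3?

Euclidean algorithm in ℚ[a]:
  −3a**4 − 12a**3 − 3a**2 + 18a = (−3a − 3)(a**3 + 3a**2 + 2a) + (12a**2 + 24a)
  a**3 + 3a**2 + 2a = ((1/12)a + 1/12)(12a**2 + 24a) + (0)
Last nonzero remainder: 12a**2 + 24a. Dividing through by 12 gives the monic gcd a**2 + 2a.
Then lcm(f, g) = f·g / gcd(f, g); expanding and making the result monic gives the answer.

−6a − 5a**2 + 5a**3 + 5a**4 + a**5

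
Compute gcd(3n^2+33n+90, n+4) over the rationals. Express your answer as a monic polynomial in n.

By polynomial division,
  3n^2+33n+90 = (3n+21)(n+4) + (6)
  n+4 = ((1/6)n+2/3)(6) + (0)
The last nonzero remainder is the constant 6, so the polynomials are coprime and gcd = 1.

1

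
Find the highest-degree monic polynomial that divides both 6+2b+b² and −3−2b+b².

1

Repeated division with remainder:
  b²+2b+6 = (b²−2b−3) + (4b+9)
  b²−2b−3 = ((1/4)b−17/16)(4b+9) + (105/16)
  4b+9 = ((64/105)b+48/35)(105/16) + (0)
The last nonzero remainder is the constant 105/16, so the polynomials are coprime and gcd = 1.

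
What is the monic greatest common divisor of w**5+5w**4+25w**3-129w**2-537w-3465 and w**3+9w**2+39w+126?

w**2+3w+21

Apply the Euclidean algorithm:
  w**5+5w**4+25w**3-129w**2-537w-3465 = (w**2-4w+22)(w**3+9w**2+39w+126) + (-297w**2-891w-6237)
  w**3+9w**2+39w+126 = (-(1/297)w-2/99)(-297w**2-891w-6237) + (0)
Last nonzero remainder: -297w**2-891w-6237. Dividing through by -297 gives the monic gcd w**2+3w+21.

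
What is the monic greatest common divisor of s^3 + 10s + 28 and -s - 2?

s + 2

Repeated division with remainder:
  s^3 + 10s + 28 = (-s^2 + 2s - 14)(-s - 2) + (0)
Last nonzero remainder: -s - 2. Dividing through by -1 gives the monic gcd s + 2.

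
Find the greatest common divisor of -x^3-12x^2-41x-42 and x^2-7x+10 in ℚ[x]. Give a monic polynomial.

1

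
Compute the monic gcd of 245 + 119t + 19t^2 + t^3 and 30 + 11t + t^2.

Apply the Euclidean algorithm:
  t^3 + 19t^2 + 119t + 245 = (t + 8)(t^2 + 11t + 30) + (t + 5)
  t^2 + 11t + 30 = (t + 6)(t + 5) + (0)
The last nonzero remainder t + 5 is already monic.

5 + t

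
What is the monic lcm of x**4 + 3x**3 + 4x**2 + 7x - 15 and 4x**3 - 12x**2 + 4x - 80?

x**5 - x**4 - 8x**3 - 9x**2 - 43x + 60

By polynomial division,
  x**4 + 3x**3 + 4x**2 + 7x - 15 = ((1/4)x + 3/2)(4x**3 - 12x**2 + 4x - 80) + (21x**2 + 21x + 105)
  4x**3 - 12x**2 + 4x - 80 = ((4/21)x - 16/21)(21x**2 + 21x + 105) + (0)
Last nonzero remainder: 21x**2 + 21x + 105. Dividing through by 21 gives the monic gcd x**2 + x + 5.
Then lcm(f, g) = f·g / gcd(f, g); expanding and making the result monic gives the answer.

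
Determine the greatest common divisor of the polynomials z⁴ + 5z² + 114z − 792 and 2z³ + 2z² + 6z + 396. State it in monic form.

z + 6

By polynomial division,
  z⁴ + 5z² + 114z − 792 = ((1/2)z − 1/2)(2z³ + 2z² + 6z + 396) + (3z² − 81z − 594)
  2z³ + 2z² + 6z + 396 = ((2/3)z + 56/3)(3z² − 81z − 594) + (1914z + 11484)
  3z² − 81z − 594 = ((1/638)z − 3/58)(1914z + 11484) + (0)
Last nonzero remainder: 1914z + 11484. Dividing through by 1914 gives the monic gcd z + 6.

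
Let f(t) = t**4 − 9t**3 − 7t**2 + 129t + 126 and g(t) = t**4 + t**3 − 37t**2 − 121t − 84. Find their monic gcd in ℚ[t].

t**3 − 3t**2 − 25t − 21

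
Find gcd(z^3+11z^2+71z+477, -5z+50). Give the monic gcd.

Apply the Euclidean algorithm:
  z^3+11z^2+71z+477 = (-(1/5)z^2-(21/5)z-281/5)(-5z+50) + (3287)
  -5z+50 = (-(5/3287)z+50/3287)(3287) + (0)
The last nonzero remainder is the constant 3287, so the polynomials are coprime and gcd = 1.

1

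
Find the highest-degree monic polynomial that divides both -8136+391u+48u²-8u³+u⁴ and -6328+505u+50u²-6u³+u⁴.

904+57u+u²+u³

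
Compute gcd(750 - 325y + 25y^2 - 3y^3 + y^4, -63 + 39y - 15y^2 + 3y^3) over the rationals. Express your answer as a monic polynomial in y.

-3 + y

Repeated division with remainder:
  y^4 - 3y^3 + 25y^2 - 325y + 750 = ((1/3)y + 2/3)(3y^3 - 15y^2 + 39y - 63) + (22y^2 - 330y + 792)
  3y^3 - 15y^2 + 39y - 63 = ((3/22)y + 15/11)(22y^2 - 330y + 792) + (381y - 1143)
  22y^2 - 330y + 792 = ((22/381)y - 88/127)(381y - 1143) + (0)
Last nonzero remainder: 381y - 1143. Dividing through by 381 gives the monic gcd y - 3.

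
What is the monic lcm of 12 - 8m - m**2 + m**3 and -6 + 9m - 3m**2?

By polynomial division,
  m**3 - m**2 - 8m + 12 = (-(1/3)m - 2/3)(-3m**2 + 9m - 6) + (-4m + 8)
  -3m**2 + 9m - 6 = ((3/4)m - 3/4)(-4m + 8) + (0)
Last nonzero remainder: -4m + 8. Dividing through by -4 gives the monic gcd m - 2.
Then lcm(f, g) = f·g / gcd(f, g); expanding and making the result monic gives the answer.

-12 + 20m - 7m**2 - 2m**3 + m**4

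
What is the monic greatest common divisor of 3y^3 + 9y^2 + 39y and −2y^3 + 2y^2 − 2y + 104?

By polynomial division,
  3y^3 + 9y^2 + 39y = (−3/2)(−2y^3 + 2y^2 − 2y + 104) + (12y^2 + 36y + 156)
  −2y^3 + 2y^2 − 2y + 104 = (−(1/6)y + 2/3)(12y^2 + 36y + 156) + (0)
Last nonzero remainder: 12y^2 + 36y + 156. Dividing through by 12 gives the monic gcd y^2 + 3y + 13.

y^2 + 3y + 13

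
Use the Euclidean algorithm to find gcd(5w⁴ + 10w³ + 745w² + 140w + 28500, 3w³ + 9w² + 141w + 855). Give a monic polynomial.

Euclidean algorithm in ℚ[w]:
  5w⁴ + 10w³ + 745w² + 140w + 28500 = ((5/3)w - 5/3)(3w³ + 9w² + 141w + 855) + (525w² - 1050w + 29925)
  3w³ + 9w² + 141w + 855 = ((1/175)w + 1/35)(525w² - 1050w + 29925) + (0)
Last nonzero remainder: 525w² - 1050w + 29925. Dividing through by 525 gives the monic gcd w² - 2w + 57.

w² - 2w + 57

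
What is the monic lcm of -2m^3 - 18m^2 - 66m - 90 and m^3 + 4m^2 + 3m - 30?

Repeated division with remainder:
  -2m^3 - 18m^2 - 66m - 90 = (-2)(m^3 + 4m^2 + 3m - 30) + (-10m^2 - 60m - 150)
  m^3 + 4m^2 + 3m - 30 = (-(1/10)m + 1/5)(-10m^2 - 60m - 150) + (0)
Last nonzero remainder: -10m^2 - 60m - 150. Dividing through by -10 gives the monic gcd m^2 + 6m + 15.
Then lcm(f, g) = f·g / gcd(f, g); expanding and making the result monic gives the answer.

m^4 + 7m^3 + 15m^2 - 21m - 90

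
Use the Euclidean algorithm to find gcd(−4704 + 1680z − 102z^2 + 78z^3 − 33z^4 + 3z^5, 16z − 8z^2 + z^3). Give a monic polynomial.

Repeated division with remainder:
  3z^5 − 33z^4 + 78z^3 − 102z^2 + 1680z − 4704 = (3z^2 − 9z − 42)(z^3 − 8z^2 + 16z) + (−294z^2 + 2352z − 4704)
  z^3 − 8z^2 + 16z = (−(1/294)z)(−294z^2 + 2352z − 4704) + (0)
Last nonzero remainder: −294z^2 + 2352z − 4704. Dividing through by −294 gives the monic gcd z^2 − 8z + 16.

16 − 8z + z^2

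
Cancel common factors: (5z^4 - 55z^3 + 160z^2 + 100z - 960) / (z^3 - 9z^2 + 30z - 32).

(5z^2 - 20z - 60)/(z - 2)

Euclidean algorithm in ℚ[z]:
  5z^4 - 55z^3 + 160z^2 + 100z - 960 = (5z - 10)(z^3 - 9z^2 + 30z - 32) + (-80z^2 + 560z - 1280)
  z^3 - 9z^2 + 30z - 32 = (-(1/80)z + 1/40)(-80z^2 + 560z - 1280) + (0)
Last nonzero remainder: -80z^2 + 560z - 1280. Dividing through by -80 gives the monic gcd z^2 - 7z + 16.
Cancel z^2 - 7z + 16 from numerator and denominator to get the reduced form.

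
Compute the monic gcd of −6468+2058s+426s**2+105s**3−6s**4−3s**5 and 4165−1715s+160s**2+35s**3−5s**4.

−49+s**2

Euclidean algorithm in ℚ[s]:
  −3s**5−6s**4+105s**3+426s**2+2058s−6468 = ((3/5)s+27/5)(−5s**4+35s**3+160s**2−1715s+4165) + (−180s**3+591s**2+8820s−28959)
  −5s**4+35s**3+160s**2−1715s+4165 = ((1/36)s−223/2160)(−180s**3+591s**2+8820s−28959) + (−(17269/720)s**2+846181/720)
  −180s**3+591s**2+8820s−28959 = ((129600/17269)s−425520/17269)(−(17269/720)s**2+846181/720) + (0)
Last nonzero remainder: −(17269/720)s**2+846181/720. Dividing through by −17269/720 gives the monic gcd s**2−49.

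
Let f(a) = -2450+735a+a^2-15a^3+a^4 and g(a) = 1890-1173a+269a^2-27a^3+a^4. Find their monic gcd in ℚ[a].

35-12a+a^2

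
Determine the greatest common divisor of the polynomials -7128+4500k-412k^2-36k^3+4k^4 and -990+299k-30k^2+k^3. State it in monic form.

-9+k

By polynomial division,
  4k^4-36k^3-412k^2+4500k-7128 = (4k+84)(k^3-30k^2+299k-990) + (912k^2-16656k+76032)
  k^3-30k^2+299k-990 = ((1/912)k-223/17328)(912k^2-16656k+76032) + ((462/361)k-4158/361)
  912k^2-16656k+76032 = ((54872/77)k-46208/7)((462/361)k-4158/361) + (0)
Last nonzero remainder: (462/361)k-4158/361. Dividing through by 462/361 gives the monic gcd k-9.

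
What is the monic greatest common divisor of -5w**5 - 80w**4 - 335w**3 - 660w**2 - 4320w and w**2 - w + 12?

w**2 - w + 12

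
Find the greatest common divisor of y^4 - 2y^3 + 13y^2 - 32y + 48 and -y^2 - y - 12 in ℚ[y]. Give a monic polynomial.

y^2 + y + 12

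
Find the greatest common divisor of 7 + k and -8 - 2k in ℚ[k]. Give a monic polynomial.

Repeated division with remainder:
  k + 7 = (-1/2)(-2k - 8) + (3)
  -2k - 8 = (-(2/3)k - 8/3)(3) + (0)
The last nonzero remainder is the constant 3, so the polynomials are coprime and gcd = 1.

1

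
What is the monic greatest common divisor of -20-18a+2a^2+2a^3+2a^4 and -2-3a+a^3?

By polynomial division,
  2a^4+2a^3+2a^2-18a-20 = (2a+2)(a^3-3a-2) + (8a^2-8a-16)
  a^3-3a-2 = ((1/8)a+1/8)(8a^2-8a-16) + (0)
Last nonzero remainder: 8a^2-8a-16. Dividing through by 8 gives the monic gcd a^2-a-2.

-2-a+a^2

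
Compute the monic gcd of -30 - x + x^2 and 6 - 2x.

Repeated division with remainder:
  x^2 - x - 30 = (-(1/2)x - 1)(-2x + 6) + (-24)
  -2x + 6 = ((1/12)x - 1/4)(-24) + (0)
The last nonzero remainder is the constant -24, so the polynomials are coprime and gcd = 1.

1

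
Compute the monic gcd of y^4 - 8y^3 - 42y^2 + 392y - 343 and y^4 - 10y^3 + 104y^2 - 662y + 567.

y^2 - 8y + 7

By polynomial division,
  y^4 - 8y^3 - 42y^2 + 392y - 343 = (y^4 - 10y^3 + 104y^2 - 662y + 567) + (2y^3 - 146y^2 + 1054y - 910)
  y^4 - 10y^3 + 104y^2 - 662y + 567 = ((1/2)y + 63/2)(2y^3 - 146y^2 + 1054y - 910) + (4176y^2 - 33408y + 29232)
  2y^3 - 146y^2 + 1054y - 910 = ((1/2088)y - 65/2088)(4176y^2 - 33408y + 29232) + (0)
Last nonzero remainder: 4176y^2 - 33408y + 29232. Dividing through by 4176 gives the monic gcd y^2 - 8y + 7.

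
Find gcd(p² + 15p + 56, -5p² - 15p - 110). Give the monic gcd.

Euclidean algorithm in ℚ[p]:
  p² + 15p + 56 = (-1/5)(-5p² - 15p - 110) + (12p + 34)
  -5p² - 15p - 110 = (-(5/12)p - 5/72)(12p + 34) + (-3875/36)
  12p + 34 = (-(432/3875)p - 1224/3875)(-3875/36) + (0)
The last nonzero remainder is the constant -3875/36, so the polynomials are coprime and gcd = 1.

1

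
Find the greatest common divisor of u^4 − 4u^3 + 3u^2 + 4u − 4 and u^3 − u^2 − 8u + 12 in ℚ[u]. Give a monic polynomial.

u^2 − 4u + 4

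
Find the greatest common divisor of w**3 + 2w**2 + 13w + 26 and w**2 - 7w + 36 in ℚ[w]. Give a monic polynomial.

1

Apply the Euclidean algorithm:
  w**3 + 2w**2 + 13w + 26 = (w + 9)(w**2 - 7w + 36) + (40w - 298)
  w**2 - 7w + 36 = ((1/40)w + 9/800)(40w - 298) + (15741/400)
  40w - 298 = ((16000/15741)w - 119200/15741)(15741/400) + (0)
The last nonzero remainder is the constant 15741/400, so the polynomials are coprime and gcd = 1.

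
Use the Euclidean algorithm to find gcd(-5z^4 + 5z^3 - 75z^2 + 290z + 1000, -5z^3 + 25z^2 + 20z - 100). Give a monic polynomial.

Euclidean algorithm in ℚ[z]:
  -5z^4 + 5z^3 - 75z^2 + 290z + 1000 = (z + 4)(-5z^3 + 25z^2 + 20z - 100) + (-195z^2 + 310z + 1400)
  -5z^3 + 25z^2 + 20z - 100 = ((1/39)z - 133/1521)(-195z^2 + 310z + 1400) + ((17050/1521)z + 34100/1521)
  -195z^2 + 310z + 1400 = (-(59319/3410)z + 21294/341)((17050/1521)z + 34100/1521) + (0)
Last nonzero remainder: (17050/1521)z + 34100/1521. Dividing through by 17050/1521 gives the monic gcd z + 2.

z + 2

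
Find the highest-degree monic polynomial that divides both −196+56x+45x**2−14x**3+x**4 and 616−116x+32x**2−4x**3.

−7+x

By polynomial division,
  x**4−14x**3+45x**2+56x−196 = (−(1/4)x+3/2)(−4x**3+32x**2−116x+616) + (−32x**2+384x−1120)
  −4x**3+32x**2−116x+616 = ((1/8)x+1/2)(−32x**2+384x−1120) + (−168x+1176)
  −32x**2+384x−1120 = ((4/21)x−20/21)(−168x+1176) + (0)
Last nonzero remainder: −168x+1176. Dividing through by −168 gives the monic gcd x−7.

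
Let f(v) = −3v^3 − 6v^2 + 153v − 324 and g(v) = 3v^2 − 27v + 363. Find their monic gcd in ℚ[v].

1

By polynomial division,
  −3v^3 − 6v^2 + 153v − 324 = (−v − 11)(3v^2 − 27v + 363) + (219v + 3669)
  3v^2 − 27v + 363 = ((1/73)v − 1880/5329)(219v + 3669) + (8832147/5329)
  219v + 3669 = ((389017/2944049)v + 6517367/2944049)(8832147/5329) + (0)
The last nonzero remainder is the constant 8832147/5329, so the polynomials are coprime and gcd = 1.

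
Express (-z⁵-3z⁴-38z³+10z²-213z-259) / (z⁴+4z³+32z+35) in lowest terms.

(-z²-4z-37)/(z+5)

By polynomial division,
  -z⁵-3z⁴-38z³+10z²-213z-259 = (-z+1)(z⁴+4z³+32z+35) + (-42z³+42z²-210z-294)
  z⁴+4z³+32z+35 = (-(1/42)z-5/42)(-42z³+42z²-210z-294) + (0)
Last nonzero remainder: -42z³+42z²-210z-294. Dividing through by -42 gives the monic gcd z³-z²+5z+7.
Cancel z³-z²+5z+7 from numerator and denominator to get the reduced form.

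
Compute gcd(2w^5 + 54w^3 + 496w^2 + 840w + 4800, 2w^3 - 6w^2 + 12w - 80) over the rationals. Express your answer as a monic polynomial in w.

w^2 + w + 10

Repeated division with remainder:
  2w^5 + 54w^3 + 496w^2 + 840w + 4800 = (w^2 + 3w + 30)(2w^3 - 6w^2 + 12w - 80) + (720w^2 + 720w + 7200)
  2w^3 - 6w^2 + 12w - 80 = ((1/360)w - 1/90)(720w^2 + 720w + 7200) + (0)
Last nonzero remainder: 720w^2 + 720w + 7200. Dividing through by 720 gives the monic gcd w^2 + w + 10.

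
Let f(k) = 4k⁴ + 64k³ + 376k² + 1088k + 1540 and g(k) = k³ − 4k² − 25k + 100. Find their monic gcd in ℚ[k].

k + 5

Apply the Euclidean algorithm:
  4k⁴ + 64k³ + 376k² + 1088k + 1540 = (4k + 80)(k³ − 4k² − 25k + 100) + (796k² + 2688k − 6460)
  k³ − 4k² − 25k + 100 = ((1/796)k − 367/39601)(796k² + 2688k − 6460) + ((317856/39601)k + 1589280/39601)
  796k² + 2688k − 6460 = ((7880599/79464)k − 12791123/79464)((317856/39601)k + 1589280/39601) + (0)
Last nonzero remainder: (317856/39601)k + 1589280/39601. Dividing through by 317856/39601 gives the monic gcd k + 5.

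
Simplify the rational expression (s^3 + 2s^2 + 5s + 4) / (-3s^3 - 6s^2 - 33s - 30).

(-s^2 - s - 4)/(3s^2 + 3s + 30)

Euclidean algorithm in ℚ[s]:
  s^3 + 2s^2 + 5s + 4 = (-1/3)(-3s^3 - 6s^2 - 33s - 30) + (-6s - 6)
  -3s^3 - 6s^2 - 33s - 30 = ((1/2)s^2 + (1/2)s + 5)(-6s - 6) + (0)
Last nonzero remainder: -6s - 6. Dividing through by -6 gives the monic gcd s + 1.
Cancel s + 1 from numerator and denominator to get the reduced form.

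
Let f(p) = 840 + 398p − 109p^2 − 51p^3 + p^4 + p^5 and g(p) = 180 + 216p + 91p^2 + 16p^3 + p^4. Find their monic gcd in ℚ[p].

10 + 7p + p^2

Repeated division with remainder:
  p^5 + p^4 − 51p^3 − 109p^2 + 398p + 840 = (p − 15)(p^4 + 16p^3 + 91p^2 + 216p + 180) + (98p^3 + 1040p^2 + 3458p + 3540)
  p^4 + 16p^3 + 91p^2 + 216p + 180 = ((1/98)p + 132/2401)(98p^3 + 1040p^2 + 3458p + 3540) + (−(3510/2401)p^2 − (3510/343)p − 35100/2401)
  98p^3 + 1040p^2 + 3458p + 3540 = (−(117649/1755)p − 141659/585)(−(3510/2401)p^2 − (3510/343)p − 35100/2401) + (0)
Last nonzero remainder: −(3510/2401)p^2 − (3510/343)p − 35100/2401. Dividing through by −3510/2401 gives the monic gcd p^2 + 7p + 10.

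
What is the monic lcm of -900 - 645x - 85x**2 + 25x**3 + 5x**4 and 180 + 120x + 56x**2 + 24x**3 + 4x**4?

-900 - 645x - 265x**2 - 104x**3 - 12x**4 + 5x**5 + x**6

By polynomial division,
  5x**4 + 25x**3 - 85x**2 - 645x - 900 = (5/4)(4x**4 + 24x**3 + 56x**2 + 120x + 180) + (-5x**3 - 155x**2 - 795x - 1125)
  4x**4 + 24x**3 + 56x**2 + 120x + 180 = (-(4/5)x + 20)(-5x**3 - 155x**2 - 795x - 1125) + (2520x**2 + 15120x + 22680)
  -5x**3 - 155x**2 - 795x - 1125 = (-(1/504)x - 25/504)(2520x**2 + 15120x + 22680) + (0)
Last nonzero remainder: 2520x**2 + 15120x + 22680. Dividing through by 2520 gives the monic gcd x**2 + 6x + 9.
Then lcm(f, g) = f·g / gcd(f, g); expanding and making the result monic gives the answer.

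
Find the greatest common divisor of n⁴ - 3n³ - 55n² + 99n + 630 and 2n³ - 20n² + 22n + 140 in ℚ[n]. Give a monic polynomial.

n² - 12n + 35

Apply the Euclidean algorithm:
  n⁴ - 3n³ - 55n² + 99n + 630 = ((1/2)n + 7/2)(2n³ - 20n² + 22n + 140) + (4n² - 48n + 140)
  2n³ - 20n² + 22n + 140 = ((1/2)n + 1)(4n² - 48n + 140) + (0)
Last nonzero remainder: 4n² - 48n + 140. Dividing through by 4 gives the monic gcd n² - 12n + 35.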